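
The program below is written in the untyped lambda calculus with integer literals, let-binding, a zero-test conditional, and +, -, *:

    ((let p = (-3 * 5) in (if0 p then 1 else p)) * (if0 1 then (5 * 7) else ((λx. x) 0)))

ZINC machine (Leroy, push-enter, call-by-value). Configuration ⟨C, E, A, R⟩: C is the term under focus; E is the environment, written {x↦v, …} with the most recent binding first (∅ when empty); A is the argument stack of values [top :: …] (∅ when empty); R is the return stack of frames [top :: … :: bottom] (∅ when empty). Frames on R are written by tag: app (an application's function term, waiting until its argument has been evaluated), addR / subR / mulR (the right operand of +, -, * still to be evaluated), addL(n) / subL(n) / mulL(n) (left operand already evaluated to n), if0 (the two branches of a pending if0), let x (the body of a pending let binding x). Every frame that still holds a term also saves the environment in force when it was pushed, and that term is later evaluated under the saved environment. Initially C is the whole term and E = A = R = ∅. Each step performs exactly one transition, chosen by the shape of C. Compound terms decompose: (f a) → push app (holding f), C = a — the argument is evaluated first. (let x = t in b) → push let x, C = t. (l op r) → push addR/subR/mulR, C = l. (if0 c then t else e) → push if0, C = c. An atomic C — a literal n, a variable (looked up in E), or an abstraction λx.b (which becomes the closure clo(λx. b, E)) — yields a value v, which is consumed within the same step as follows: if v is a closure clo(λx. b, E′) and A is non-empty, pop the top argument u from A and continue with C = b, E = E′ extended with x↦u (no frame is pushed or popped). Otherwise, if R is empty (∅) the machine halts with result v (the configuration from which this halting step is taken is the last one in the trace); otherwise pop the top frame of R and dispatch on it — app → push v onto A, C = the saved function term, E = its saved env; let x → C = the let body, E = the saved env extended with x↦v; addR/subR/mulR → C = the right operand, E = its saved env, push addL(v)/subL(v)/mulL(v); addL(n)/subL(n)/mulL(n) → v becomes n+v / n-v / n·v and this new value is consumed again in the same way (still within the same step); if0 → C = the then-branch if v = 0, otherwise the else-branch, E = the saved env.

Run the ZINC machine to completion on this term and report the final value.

[0] [C=((let p = (-3 * 5) in (if0 p then 1 else p)) * (if0 1 then (5 * 7) else ((λx. x) 0))) | E=∅ | A=∅ | R=∅]
[1] [C=(let p = (-3 * 5) in (if0 p then 1 else p)) | E=∅ | A=∅ | R=[mulR]]
[2] [C=(-3 * 5) | E=∅ | A=∅ | R=[let p :: mulR]]
[3] [C=-3 | E=∅ | A=∅ | R=[mulR :: let p :: mulR]]
[4] [C=5 | E=∅ | A=∅ | R=[mulL(-3) :: let p :: mulR]]
[5] [C=(if0 p then 1 else p) | E={p↦-15} | A=∅ | R=[mulR]]
[6] [C=p | E={p↦-15} | A=∅ | R=[if0 :: mulR]]
[7] [C=p | E={p↦-15} | A=∅ | R=[mulR]]
[8] [C=(if0 1 then (5 * 7) else ((λx. x) 0)) | E=∅ | A=∅ | R=[mulL(-15)]]
[9] [C=1 | E=∅ | A=∅ | R=[if0 :: mulL(-15)]]
[10] [C=((λx. x) 0) | E=∅ | A=∅ | R=[mulL(-15)]]
[11] [C=0 | E=∅ | A=∅ | R=[app :: mulL(-15)]]
[12] [C=(λx. x) | E=∅ | A=[0] | R=[mulL(-15)]]
[13] [C=x | E={x↦0} | A=∅ | R=[mulL(-15)]]
→ final value 0

Answer: 0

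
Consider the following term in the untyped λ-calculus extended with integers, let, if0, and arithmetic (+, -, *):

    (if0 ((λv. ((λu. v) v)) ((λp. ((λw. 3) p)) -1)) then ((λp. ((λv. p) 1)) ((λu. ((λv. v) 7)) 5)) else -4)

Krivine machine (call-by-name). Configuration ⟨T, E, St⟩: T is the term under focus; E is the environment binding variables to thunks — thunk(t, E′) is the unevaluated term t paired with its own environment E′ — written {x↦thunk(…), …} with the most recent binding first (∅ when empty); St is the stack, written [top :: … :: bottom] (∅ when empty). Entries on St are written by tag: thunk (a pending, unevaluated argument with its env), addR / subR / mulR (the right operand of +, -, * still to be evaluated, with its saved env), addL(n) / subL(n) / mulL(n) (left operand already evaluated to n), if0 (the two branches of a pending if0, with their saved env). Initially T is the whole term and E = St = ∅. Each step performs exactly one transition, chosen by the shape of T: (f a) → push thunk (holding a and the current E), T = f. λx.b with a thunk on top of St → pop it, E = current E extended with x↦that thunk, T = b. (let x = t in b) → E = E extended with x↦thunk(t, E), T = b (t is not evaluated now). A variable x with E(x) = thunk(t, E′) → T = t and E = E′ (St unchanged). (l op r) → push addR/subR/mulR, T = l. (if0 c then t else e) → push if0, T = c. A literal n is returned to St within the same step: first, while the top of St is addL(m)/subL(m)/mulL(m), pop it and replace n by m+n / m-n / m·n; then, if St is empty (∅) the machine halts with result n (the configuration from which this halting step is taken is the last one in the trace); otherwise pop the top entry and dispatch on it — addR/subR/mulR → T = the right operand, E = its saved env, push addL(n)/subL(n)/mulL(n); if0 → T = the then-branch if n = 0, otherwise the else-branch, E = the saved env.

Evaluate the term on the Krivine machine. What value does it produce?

Answer: -4

Derivation:
step 0: [T=(if0 ((λv. ((λu. v) v)) ((λp. ((λw. 3) p)) -1)) then ((λp. ((λv. p) 1)) ((λu. ((λv. v) 7)) 5)) else -4) | E=∅ | St=∅]
step 1: [T=((λv. ((λu. v) v)) ((λp. ((λw. 3) p)) -1)) | E=∅ | St=[if0]]
step 2: [T=(λv. ((λu. v) v)) | E=∅ | St=[thunk :: if0]]
step 3: [T=((λu. v) v) | E={v↦thunk(((λp. ((λw. 3) p)) -1), ∅)} | St=[if0]]
step 4: [T=(λu. v) | E={v↦thunk(((λp. ((λw. 3) p)) -1), ∅)} | St=[thunk :: if0]]
step 5: [T=v | E={u↦thunk(v, {v↦thunk(((λp. ((λw. 3) p)) -1), ∅)}), v↦thunk(((λp. ((λw. 3) p)) -1), ∅)} | St=[if0]]
step 6: [T=((λp. ((λw. 3) p)) -1) | E=∅ | St=[if0]]
step 7: [T=(λp. ((λw. 3) p)) | E=∅ | St=[thunk :: if0]]
step 8: [T=((λw. 3) p) | E={p↦thunk(-1, ∅)} | St=[if0]]
step 9: [T=(λw. 3) | E={p↦thunk(-1, ∅)} | St=[thunk :: if0]]
step 10: [T=3 | E={w↦thunk(p, {p↦thunk(-1, ∅)}), p↦thunk(-1, ∅)} | St=[if0]]
step 11: [T=-4 | E=∅ | St=∅]
→ final value -4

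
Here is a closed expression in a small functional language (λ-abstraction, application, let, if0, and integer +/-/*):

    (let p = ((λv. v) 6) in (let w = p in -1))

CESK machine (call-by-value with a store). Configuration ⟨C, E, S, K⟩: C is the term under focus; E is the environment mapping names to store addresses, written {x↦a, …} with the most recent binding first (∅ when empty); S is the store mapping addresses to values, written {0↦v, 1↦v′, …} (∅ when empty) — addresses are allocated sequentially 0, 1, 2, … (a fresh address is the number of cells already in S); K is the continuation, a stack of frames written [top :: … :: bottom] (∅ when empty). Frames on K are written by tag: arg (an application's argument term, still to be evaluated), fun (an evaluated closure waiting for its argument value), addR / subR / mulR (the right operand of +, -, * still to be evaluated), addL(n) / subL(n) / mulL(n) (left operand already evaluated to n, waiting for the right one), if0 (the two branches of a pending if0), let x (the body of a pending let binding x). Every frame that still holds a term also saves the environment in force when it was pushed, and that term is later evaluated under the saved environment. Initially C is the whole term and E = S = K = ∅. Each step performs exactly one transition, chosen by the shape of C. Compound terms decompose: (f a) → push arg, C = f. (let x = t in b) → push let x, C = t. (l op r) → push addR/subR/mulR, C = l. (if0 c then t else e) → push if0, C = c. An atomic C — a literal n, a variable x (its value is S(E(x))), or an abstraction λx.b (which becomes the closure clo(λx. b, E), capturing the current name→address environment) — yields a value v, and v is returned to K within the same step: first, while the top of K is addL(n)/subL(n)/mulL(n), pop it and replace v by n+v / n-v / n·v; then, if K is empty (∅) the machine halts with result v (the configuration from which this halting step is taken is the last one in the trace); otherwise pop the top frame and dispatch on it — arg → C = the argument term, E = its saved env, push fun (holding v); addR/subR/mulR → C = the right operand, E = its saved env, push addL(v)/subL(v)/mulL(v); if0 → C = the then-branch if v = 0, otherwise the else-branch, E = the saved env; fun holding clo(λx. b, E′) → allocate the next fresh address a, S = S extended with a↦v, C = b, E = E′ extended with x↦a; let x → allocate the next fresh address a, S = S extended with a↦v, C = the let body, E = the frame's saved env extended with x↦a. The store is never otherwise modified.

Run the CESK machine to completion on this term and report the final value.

Answer: -1

Machine steps:
t=0: [C=(let p = ((λv. v) 6) in (let w = p in -1)) | E=∅ | S=∅ | K=∅]
t=1: [C=((λv. v) 6) | E=∅ | S=∅ | K=[let p]]
t=2: [C=(λv. v) | E=∅ | S=∅ | K=[arg :: let p]]
t=3: [C=6 | E=∅ | S=∅ | K=[fun :: let p]]
t=4: [C=v | E={v↦0} | S={0↦6} | K=[let p]]
t=5: [C=(let w = p in -1) | E={p↦1} | S={0↦6, 1↦6} | K=∅]
t=6: [C=p | E={p↦1} | S={0↦6, 1↦6} | K=[let w]]
t=7: [C=-1 | E={w↦2, p↦1} | S={0↦6, 1↦6, 2↦6} | K=∅]
→ final value -1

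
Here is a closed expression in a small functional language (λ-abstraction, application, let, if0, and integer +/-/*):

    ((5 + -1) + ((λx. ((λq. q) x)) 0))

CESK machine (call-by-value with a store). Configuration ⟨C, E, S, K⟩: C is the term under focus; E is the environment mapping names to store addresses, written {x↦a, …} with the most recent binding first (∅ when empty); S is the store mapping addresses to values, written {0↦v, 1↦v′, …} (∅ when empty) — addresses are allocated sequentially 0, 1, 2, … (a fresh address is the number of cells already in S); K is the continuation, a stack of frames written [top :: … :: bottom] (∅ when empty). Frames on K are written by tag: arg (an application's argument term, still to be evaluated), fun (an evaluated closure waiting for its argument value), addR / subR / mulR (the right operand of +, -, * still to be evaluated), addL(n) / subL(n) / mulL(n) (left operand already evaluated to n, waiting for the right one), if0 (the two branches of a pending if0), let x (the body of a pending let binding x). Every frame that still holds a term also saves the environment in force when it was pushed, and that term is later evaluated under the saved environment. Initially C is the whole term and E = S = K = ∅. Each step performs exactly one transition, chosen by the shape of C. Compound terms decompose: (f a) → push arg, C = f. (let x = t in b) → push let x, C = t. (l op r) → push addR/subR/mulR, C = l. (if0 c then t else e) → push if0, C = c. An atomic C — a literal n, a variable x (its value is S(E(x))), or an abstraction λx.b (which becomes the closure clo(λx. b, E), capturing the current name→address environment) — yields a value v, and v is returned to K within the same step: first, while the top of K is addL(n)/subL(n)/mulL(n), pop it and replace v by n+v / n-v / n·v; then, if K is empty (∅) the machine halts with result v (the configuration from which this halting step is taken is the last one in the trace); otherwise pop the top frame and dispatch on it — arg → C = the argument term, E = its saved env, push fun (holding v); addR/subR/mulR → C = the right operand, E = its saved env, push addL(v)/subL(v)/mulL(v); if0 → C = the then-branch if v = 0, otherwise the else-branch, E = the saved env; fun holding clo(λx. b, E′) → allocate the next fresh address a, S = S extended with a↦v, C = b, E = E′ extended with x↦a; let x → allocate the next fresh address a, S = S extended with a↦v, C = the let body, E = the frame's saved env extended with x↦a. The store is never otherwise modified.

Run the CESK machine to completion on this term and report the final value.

Answer: 4

Execution trace:
[0] <C=((5 + -1) + ((λx. ((λq. q) x)) 0)), E=∅, S=∅, K=∅>
[1] <C=(5 + -1), E=∅, S=∅, K=[addR]>
[2] <C=5, E=∅, S=∅, K=[addR :: addR]>
[3] <C=-1, E=∅, S=∅, K=[addL(5) :: addR]>
[4] <C=((λx. ((λq. q) x)) 0), E=∅, S=∅, K=[addL(4)]>
[5] <C=(λx. ((λq. q) x)), E=∅, S=∅, K=[arg :: addL(4)]>
[6] <C=0, E=∅, S=∅, K=[fun :: addL(4)]>
[7] <C=((λq. q) x), E={x↦0}, S={0↦0}, K=[addL(4)]>
[8] <C=(λq. q), E={x↦0}, S={0↦0}, K=[arg :: addL(4)]>
[9] <C=x, E={x↦0}, S={0↦0}, K=[fun :: addL(4)]>
[10] <C=q, E={q↦1, x↦0}, S={0↦0, 1↦0}, K=[addL(4)]>
→ final value 4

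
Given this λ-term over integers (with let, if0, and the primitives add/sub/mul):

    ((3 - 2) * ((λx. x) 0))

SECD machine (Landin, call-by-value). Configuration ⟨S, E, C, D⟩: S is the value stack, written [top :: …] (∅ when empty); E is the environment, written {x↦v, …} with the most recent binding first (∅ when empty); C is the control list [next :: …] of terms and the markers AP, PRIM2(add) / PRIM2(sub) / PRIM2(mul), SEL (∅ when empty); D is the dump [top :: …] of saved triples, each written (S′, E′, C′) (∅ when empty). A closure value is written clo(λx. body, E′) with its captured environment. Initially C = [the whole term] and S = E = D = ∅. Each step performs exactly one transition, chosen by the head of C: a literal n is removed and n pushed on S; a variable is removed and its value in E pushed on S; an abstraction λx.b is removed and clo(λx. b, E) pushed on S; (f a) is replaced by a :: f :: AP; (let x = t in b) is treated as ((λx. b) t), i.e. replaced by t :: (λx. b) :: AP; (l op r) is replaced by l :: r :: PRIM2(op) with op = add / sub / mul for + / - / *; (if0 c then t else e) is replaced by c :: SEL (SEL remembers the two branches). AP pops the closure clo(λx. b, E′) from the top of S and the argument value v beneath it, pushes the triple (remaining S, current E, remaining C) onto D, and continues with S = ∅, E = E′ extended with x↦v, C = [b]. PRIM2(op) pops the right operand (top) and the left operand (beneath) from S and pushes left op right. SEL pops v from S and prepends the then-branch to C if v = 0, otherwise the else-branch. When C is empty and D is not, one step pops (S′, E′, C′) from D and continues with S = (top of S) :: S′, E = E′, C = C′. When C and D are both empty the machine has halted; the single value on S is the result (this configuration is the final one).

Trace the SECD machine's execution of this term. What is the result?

Answer: 0

Derivation:
0. <S=∅, E=∅, C=[((3 - 2) * ((λx. x) 0))], D=∅>
1. <S=∅, E=∅, C=[(3 - 2) :: ((λx. x) 0) :: PRIM2(mul)], D=∅>
2. <S=∅, E=∅, C=[3 :: 2 :: PRIM2(sub) :: ((λx. x) 0) :: PRIM2(mul)], D=∅>
3. <S=[3], E=∅, C=[2 :: PRIM2(sub) :: ((λx. x) 0) :: PRIM2(mul)], D=∅>
4. <S=[2 :: 3], E=∅, C=[PRIM2(sub) :: ((λx. x) 0) :: PRIM2(mul)], D=∅>
5. <S=[1], E=∅, C=[((λx. x) 0) :: PRIM2(mul)], D=∅>
6. <S=[1], E=∅, C=[0 :: (λx. x) :: AP :: PRIM2(mul)], D=∅>
7. <S=[0 :: 1], E=∅, C=[(λx. x) :: AP :: PRIM2(mul)], D=∅>
8. <S=[clo(λx. x, ∅) :: 0 :: 1], E=∅, C=[AP :: PRIM2(mul)], D=∅>
9. <S=∅, E={x↦0}, C=[x], D=[([1], ∅, [PRIM2(mul)])]>
10. <S=[0], E={x↦0}, C=∅, D=[([1], ∅, [PRIM2(mul)])]>
11. <S=[0 :: 1], E=∅, C=[PRIM2(mul)], D=∅>
12. <S=[0], E=∅, C=∅, D=∅>
→ final value 0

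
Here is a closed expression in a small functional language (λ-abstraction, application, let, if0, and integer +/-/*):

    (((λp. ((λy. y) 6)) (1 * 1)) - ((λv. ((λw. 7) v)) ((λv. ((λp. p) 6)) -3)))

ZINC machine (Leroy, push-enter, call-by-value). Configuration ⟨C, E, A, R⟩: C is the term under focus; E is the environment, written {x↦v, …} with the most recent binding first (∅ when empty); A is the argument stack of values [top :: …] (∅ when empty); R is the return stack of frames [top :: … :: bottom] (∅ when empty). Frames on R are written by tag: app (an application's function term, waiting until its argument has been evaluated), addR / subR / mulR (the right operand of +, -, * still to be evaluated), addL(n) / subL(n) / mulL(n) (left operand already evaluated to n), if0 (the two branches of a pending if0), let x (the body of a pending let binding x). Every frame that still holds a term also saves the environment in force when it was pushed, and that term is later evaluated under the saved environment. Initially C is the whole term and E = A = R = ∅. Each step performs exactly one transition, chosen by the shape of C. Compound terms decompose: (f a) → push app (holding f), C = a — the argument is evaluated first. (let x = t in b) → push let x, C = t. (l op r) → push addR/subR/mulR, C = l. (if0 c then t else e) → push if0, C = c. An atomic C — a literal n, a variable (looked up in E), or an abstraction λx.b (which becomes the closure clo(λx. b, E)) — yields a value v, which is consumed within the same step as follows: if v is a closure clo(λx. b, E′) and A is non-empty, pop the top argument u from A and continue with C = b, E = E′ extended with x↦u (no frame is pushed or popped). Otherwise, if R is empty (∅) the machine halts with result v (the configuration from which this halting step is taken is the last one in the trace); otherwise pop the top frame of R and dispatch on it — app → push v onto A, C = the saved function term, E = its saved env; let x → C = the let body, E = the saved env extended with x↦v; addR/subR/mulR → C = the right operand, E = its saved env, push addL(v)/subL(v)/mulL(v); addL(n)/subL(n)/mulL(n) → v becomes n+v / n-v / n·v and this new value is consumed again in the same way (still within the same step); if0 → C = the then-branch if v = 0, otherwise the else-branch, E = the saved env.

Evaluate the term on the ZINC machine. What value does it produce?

[0] <C=(((λp. ((λy. y) 6)) (1 * 1)) - ((λv. ((λw. 7) v)) ((λv. ((λp. p) 6)) -3))), E=∅, A=∅, R=∅>
[1] <C=((λp. ((λy. y) 6)) (1 * 1)), E=∅, A=∅, R=[subR]>
[2] <C=(1 * 1), E=∅, A=∅, R=[app :: subR]>
[3] <C=1, E=∅, A=∅, R=[mulR :: app :: subR]>
[4] <C=1, E=∅, A=∅, R=[mulL(1) :: app :: subR]>
[5] <C=(λp. ((λy. y) 6)), E=∅, A=[1], R=[subR]>
[6] <C=((λy. y) 6), E={p↦1}, A=∅, R=[subR]>
[7] <C=6, E={p↦1}, A=∅, R=[app :: subR]>
[8] <C=(λy. y), E={p↦1}, A=[6], R=[subR]>
[9] <C=y, E={y↦6, p↦1}, A=∅, R=[subR]>
[10] <C=((λv. ((λw. 7) v)) ((λv. ((λp. p) 6)) -3)), E=∅, A=∅, R=[subL(6)]>
[11] <C=((λv. ((λp. p) 6)) -3), E=∅, A=∅, R=[app :: subL(6)]>
[12] <C=-3, E=∅, A=∅, R=[app :: app :: subL(6)]>
[13] <C=(λv. ((λp. p) 6)), E=∅, A=[-3], R=[app :: subL(6)]>
[14] <C=((λp. p) 6), E={v↦-3}, A=∅, R=[app :: subL(6)]>
[15] <C=6, E={v↦-3}, A=∅, R=[app :: app :: subL(6)]>
[16] <C=(λp. p), E={v↦-3}, A=[6], R=[app :: subL(6)]>
[17] <C=p, E={p↦6, v↦-3}, A=∅, R=[app :: subL(6)]>
[18] <C=(λv. ((λw. 7) v)), E=∅, A=[6], R=[subL(6)]>
[19] <C=((λw. 7) v), E={v↦6}, A=∅, R=[subL(6)]>
[20] <C=v, E={v↦6}, A=∅, R=[app :: subL(6)]>
[21] <C=(λw. 7), E={v↦6}, A=[6], R=[subL(6)]>
[22] <C=7, E={w↦6, v↦6}, A=∅, R=[subL(6)]>
→ final value -1

Answer: -1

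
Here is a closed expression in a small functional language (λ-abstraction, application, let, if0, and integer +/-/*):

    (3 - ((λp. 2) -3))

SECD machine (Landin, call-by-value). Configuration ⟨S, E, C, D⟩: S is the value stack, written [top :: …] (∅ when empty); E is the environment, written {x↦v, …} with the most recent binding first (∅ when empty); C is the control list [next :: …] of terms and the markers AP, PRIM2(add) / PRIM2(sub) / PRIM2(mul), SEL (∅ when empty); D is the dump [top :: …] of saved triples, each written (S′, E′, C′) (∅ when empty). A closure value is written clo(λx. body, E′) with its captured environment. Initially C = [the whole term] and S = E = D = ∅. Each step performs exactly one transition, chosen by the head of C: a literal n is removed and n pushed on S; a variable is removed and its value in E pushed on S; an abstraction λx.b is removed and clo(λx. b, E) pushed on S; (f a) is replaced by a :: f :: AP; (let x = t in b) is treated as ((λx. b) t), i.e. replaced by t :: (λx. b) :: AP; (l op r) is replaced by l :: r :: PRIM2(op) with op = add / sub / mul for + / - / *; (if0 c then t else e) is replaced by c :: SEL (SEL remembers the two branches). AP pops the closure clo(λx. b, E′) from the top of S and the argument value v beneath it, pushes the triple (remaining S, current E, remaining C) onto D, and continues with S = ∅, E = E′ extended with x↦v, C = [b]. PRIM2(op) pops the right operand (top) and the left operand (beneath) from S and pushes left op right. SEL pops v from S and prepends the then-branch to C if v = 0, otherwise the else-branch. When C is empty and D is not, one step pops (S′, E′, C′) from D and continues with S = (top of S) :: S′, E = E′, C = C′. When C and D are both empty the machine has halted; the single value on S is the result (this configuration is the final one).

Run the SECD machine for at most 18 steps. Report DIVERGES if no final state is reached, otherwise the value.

[0] ⟨S=∅; E=∅; C=[(3 - ((λp. 2) -3))]; D=∅⟩
[1] ⟨S=∅; E=∅; C=[3 :: ((λp. 2) -3) :: PRIM2(sub)]; D=∅⟩
[2] ⟨S=[3]; E=∅; C=[((λp. 2) -3) :: PRIM2(sub)]; D=∅⟩
[3] ⟨S=[3]; E=∅; C=[-3 :: (λp. 2) :: AP :: PRIM2(sub)]; D=∅⟩
[4] ⟨S=[-3 :: 3]; E=∅; C=[(λp. 2) :: AP :: PRIM2(sub)]; D=∅⟩
[5] ⟨S=[clo(λp. 2, ∅) :: -3 :: 3]; E=∅; C=[AP :: PRIM2(sub)]; D=∅⟩
[6] ⟨S=∅; E={p↦-3}; C=[2]; D=[([3], ∅, [PRIM2(sub)])]⟩
[7] ⟨S=[2]; E={p↦-3}; C=∅; D=[([3], ∅, [PRIM2(sub)])]⟩
[8] ⟨S=[2 :: 3]; E=∅; C=[PRIM2(sub)]; D=∅⟩
[9] ⟨S=[1]; E=∅; C=∅; D=∅⟩
→ final value 1

Answer: 1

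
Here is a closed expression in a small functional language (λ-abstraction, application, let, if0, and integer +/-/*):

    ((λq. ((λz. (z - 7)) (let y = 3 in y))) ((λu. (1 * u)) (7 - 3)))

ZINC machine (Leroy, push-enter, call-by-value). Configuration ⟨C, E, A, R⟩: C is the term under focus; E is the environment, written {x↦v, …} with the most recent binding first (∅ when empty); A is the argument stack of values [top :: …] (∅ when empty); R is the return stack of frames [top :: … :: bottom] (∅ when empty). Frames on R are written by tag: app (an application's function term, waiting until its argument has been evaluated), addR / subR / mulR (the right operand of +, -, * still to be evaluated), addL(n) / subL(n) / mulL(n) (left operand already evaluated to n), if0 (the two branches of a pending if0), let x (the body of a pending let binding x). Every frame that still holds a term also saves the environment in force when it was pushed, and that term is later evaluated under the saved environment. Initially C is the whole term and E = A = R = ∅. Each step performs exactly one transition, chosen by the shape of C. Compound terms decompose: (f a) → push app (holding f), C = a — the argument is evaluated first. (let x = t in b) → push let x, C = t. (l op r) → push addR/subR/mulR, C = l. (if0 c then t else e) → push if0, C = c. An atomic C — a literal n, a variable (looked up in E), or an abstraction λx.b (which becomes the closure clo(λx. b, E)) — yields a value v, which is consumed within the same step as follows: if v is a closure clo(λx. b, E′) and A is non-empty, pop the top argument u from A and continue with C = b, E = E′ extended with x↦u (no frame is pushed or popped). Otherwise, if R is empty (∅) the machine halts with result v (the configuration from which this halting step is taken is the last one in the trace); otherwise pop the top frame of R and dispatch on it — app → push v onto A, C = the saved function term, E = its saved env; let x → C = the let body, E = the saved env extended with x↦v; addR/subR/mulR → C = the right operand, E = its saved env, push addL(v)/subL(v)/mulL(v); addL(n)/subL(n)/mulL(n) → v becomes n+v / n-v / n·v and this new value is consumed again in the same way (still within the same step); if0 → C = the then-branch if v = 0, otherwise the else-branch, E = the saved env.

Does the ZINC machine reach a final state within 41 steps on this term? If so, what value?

0. <C=((λq. ((λz. (z - 7)) (let y = 3 in y))) ((λu. (1 * u)) (7 - 3))), E=∅, A=∅, R=∅>
1. <C=((λu. (1 * u)) (7 - 3)), E=∅, A=∅, R=[app]>
2. <C=(7 - 3), E=∅, A=∅, R=[app :: app]>
3. <C=7, E=∅, A=∅, R=[subR :: app :: app]>
4. <C=3, E=∅, A=∅, R=[subL(7) :: app :: app]>
5. <C=(λu. (1 * u)), E=∅, A=[4], R=[app]>
6. <C=(1 * u), E={u↦4}, A=∅, R=[app]>
7. <C=1, E={u↦4}, A=∅, R=[mulR :: app]>
8. <C=u, E={u↦4}, A=∅, R=[mulL(1) :: app]>
9. <C=(λq. ((λz. (z - 7)) (let y = 3 in y))), E=∅, A=[4], R=∅>
10. <C=((λz. (z - 7)) (let y = 3 in y)), E={q↦4}, A=∅, R=∅>
11. <C=(let y = 3 in y), E={q↦4}, A=∅, R=[app]>
12. <C=3, E={q↦4}, A=∅, R=[let y :: app]>
13. <C=y, E={y↦3, q↦4}, A=∅, R=[app]>
14. <C=(λz. (z - 7)), E={q↦4}, A=[3], R=∅>
15. <C=(z - 7), E={z↦3, q↦4}, A=∅, R=∅>
16. <C=z, E={z↦3, q↦4}, A=∅, R=[subR]>
17. <C=7, E={z↦3, q↦4}, A=∅, R=[subL(3)]>
→ final value -4

Answer: -4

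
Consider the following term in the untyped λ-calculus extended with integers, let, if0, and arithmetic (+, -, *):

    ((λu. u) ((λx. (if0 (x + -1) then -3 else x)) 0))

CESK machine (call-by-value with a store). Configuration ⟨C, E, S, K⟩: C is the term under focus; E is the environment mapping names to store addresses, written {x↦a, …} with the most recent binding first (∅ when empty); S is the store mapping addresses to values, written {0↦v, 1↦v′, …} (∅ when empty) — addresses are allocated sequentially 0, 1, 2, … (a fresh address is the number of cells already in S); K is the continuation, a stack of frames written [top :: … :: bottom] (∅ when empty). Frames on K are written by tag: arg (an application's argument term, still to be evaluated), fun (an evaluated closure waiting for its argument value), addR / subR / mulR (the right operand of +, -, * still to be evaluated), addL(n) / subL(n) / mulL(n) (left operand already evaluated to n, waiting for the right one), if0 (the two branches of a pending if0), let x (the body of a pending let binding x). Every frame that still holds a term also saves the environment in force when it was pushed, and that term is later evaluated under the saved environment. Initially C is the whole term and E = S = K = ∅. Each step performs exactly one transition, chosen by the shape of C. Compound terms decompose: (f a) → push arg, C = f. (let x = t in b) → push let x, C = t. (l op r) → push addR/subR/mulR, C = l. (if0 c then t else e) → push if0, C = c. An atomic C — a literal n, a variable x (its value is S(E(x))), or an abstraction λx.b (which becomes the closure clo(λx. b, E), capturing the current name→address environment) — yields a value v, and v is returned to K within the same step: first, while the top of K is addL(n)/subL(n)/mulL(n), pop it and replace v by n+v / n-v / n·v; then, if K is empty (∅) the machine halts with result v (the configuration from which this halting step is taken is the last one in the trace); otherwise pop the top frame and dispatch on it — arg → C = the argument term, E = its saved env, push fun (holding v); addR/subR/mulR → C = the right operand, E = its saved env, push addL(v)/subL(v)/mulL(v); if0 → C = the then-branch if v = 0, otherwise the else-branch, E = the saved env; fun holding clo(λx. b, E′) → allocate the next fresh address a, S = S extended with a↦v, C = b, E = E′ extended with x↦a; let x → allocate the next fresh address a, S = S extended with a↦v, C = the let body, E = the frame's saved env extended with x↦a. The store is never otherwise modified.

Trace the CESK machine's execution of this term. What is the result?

0. ⟨C=((λu. u) ((λx. (if0 (x + -1) then -3 else x)) 0)); E=∅; S=∅; K=∅⟩
1. ⟨C=(λu. u); E=∅; S=∅; K=[arg]⟩
2. ⟨C=((λx. (if0 (x + -1) then -3 else x)) 0); E=∅; S=∅; K=[fun]⟩
3. ⟨C=(λx. (if0 (x + -1) then -3 else x)); E=∅; S=∅; K=[arg :: fun]⟩
4. ⟨C=0; E=∅; S=∅; K=[fun :: fun]⟩
5. ⟨C=(if0 (x + -1) then -3 else x); E={x↦0}; S={0↦0}; K=[fun]⟩
6. ⟨C=(x + -1); E={x↦0}; S={0↦0}; K=[if0 :: fun]⟩
7. ⟨C=x; E={x↦0}; S={0↦0}; K=[addR :: if0 :: fun]⟩
8. ⟨C=-1; E={x↦0}; S={0↦0}; K=[addL(0) :: if0 :: fun]⟩
9. ⟨C=x; E={x↦0}; S={0↦0}; K=[fun]⟩
10. ⟨C=u; E={u↦1}; S={0↦0, 1↦0}; K=∅⟩
→ final value 0

Answer: 0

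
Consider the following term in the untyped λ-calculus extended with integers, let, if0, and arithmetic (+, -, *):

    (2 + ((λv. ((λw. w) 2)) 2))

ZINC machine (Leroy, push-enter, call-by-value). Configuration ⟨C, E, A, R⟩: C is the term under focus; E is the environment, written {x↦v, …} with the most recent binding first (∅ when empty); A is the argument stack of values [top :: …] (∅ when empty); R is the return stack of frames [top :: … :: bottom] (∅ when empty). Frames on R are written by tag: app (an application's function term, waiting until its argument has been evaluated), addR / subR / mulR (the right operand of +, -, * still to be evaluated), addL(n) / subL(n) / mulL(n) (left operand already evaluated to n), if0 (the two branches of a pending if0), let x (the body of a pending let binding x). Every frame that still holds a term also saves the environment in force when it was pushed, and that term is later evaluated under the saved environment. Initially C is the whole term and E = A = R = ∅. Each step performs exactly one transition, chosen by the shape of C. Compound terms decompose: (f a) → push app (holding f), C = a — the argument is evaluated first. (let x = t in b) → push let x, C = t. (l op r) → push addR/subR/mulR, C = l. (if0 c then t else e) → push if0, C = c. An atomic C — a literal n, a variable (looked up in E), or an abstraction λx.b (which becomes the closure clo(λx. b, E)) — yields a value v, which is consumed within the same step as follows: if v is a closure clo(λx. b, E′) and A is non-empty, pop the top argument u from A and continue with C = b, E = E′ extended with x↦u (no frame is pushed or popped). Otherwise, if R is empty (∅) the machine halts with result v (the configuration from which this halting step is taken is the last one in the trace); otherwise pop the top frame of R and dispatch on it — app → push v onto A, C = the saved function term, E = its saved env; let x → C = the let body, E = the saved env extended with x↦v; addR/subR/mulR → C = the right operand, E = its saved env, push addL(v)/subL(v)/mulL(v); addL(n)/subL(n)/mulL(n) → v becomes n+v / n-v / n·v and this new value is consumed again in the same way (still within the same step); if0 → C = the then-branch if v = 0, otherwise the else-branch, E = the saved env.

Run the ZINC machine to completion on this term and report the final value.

step 0: <C=(2 + ((λv. ((λw. w) 2)) 2)), E=∅, A=∅, R=∅>
step 1: <C=2, E=∅, A=∅, R=[addR]>
step 2: <C=((λv. ((λw. w) 2)) 2), E=∅, A=∅, R=[addL(2)]>
step 3: <C=2, E=∅, A=∅, R=[app :: addL(2)]>
step 4: <C=(λv. ((λw. w) 2)), E=∅, A=[2], R=[addL(2)]>
step 5: <C=((λw. w) 2), E={v↦2}, A=∅, R=[addL(2)]>
step 6: <C=2, E={v↦2}, A=∅, R=[app :: addL(2)]>
step 7: <C=(λw. w), E={v↦2}, A=[2], R=[addL(2)]>
step 8: <C=w, E={w↦2, v↦2}, A=∅, R=[addL(2)]>
→ final value 4

Answer: 4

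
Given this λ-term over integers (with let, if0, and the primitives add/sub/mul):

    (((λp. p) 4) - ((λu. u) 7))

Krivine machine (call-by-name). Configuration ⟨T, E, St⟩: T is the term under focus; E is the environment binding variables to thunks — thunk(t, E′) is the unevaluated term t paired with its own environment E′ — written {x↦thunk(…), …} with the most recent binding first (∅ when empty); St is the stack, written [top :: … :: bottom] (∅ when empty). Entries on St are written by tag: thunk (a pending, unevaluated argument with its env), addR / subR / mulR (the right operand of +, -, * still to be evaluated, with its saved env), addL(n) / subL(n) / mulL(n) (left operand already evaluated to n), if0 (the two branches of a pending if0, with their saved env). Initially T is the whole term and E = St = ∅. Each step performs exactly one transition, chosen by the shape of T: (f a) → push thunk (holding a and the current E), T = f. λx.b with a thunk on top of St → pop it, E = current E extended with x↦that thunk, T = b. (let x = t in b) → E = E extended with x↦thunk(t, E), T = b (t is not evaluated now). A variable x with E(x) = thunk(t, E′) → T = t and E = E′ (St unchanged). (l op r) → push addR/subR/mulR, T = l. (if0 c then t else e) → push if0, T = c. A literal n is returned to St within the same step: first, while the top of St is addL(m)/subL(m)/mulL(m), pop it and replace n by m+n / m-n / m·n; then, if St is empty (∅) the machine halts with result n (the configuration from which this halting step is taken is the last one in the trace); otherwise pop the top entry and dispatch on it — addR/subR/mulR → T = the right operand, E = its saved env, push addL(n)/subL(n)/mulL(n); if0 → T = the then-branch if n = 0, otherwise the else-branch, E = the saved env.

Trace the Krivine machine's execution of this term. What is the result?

Answer: -3

Derivation:
t=0: ⟨T=(((λp. p) 4) - ((λu. u) 7)); E=∅; St=∅⟩
t=1: ⟨T=((λp. p) 4); E=∅; St=[subR]⟩
t=2: ⟨T=(λp. p); E=∅; St=[thunk :: subR]⟩
t=3: ⟨T=p; E={p↦thunk(4, ∅)}; St=[subR]⟩
t=4: ⟨T=4; E=∅; St=[subR]⟩
t=5: ⟨T=((λu. u) 7); E=∅; St=[subL(4)]⟩
t=6: ⟨T=(λu. u); E=∅; St=[thunk :: subL(4)]⟩
t=7: ⟨T=u; E={u↦thunk(7, ∅)}; St=[subL(4)]⟩
t=8: ⟨T=7; E=∅; St=[subL(4)]⟩
→ final value -3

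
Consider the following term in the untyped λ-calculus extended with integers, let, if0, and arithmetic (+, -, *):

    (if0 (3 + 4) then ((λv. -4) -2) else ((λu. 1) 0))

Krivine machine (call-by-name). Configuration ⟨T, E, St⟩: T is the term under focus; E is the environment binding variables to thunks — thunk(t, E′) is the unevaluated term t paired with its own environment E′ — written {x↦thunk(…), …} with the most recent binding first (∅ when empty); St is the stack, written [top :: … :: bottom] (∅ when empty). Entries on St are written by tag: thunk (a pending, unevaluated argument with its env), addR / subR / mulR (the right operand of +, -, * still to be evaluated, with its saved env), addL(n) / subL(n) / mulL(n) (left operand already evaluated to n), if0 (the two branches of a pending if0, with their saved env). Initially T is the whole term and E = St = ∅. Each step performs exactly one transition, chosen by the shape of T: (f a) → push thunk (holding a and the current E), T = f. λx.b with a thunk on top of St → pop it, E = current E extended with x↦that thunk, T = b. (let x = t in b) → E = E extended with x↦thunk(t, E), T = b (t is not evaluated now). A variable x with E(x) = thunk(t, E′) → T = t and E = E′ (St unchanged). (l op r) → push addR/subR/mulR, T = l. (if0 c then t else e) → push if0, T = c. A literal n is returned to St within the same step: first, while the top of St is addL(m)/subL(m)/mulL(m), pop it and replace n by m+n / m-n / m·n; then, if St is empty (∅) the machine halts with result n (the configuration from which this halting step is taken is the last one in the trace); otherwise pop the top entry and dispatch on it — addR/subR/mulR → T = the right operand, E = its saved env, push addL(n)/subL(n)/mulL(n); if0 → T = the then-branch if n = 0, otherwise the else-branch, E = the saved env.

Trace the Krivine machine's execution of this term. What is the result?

step 0: <T=(if0 (3 + 4) then ((λv. -4) -2) else ((λu. 1) 0)), E=∅, St=∅>
step 1: <T=(3 + 4), E=∅, St=[if0]>
step 2: <T=3, E=∅, St=[addR :: if0]>
step 3: <T=4, E=∅, St=[addL(3) :: if0]>
step 4: <T=((λu. 1) 0), E=∅, St=∅>
step 5: <T=(λu. 1), E=∅, St=[thunk]>
step 6: <T=1, E={u↦thunk(0, ∅)}, St=∅>
→ final value 1

Answer: 1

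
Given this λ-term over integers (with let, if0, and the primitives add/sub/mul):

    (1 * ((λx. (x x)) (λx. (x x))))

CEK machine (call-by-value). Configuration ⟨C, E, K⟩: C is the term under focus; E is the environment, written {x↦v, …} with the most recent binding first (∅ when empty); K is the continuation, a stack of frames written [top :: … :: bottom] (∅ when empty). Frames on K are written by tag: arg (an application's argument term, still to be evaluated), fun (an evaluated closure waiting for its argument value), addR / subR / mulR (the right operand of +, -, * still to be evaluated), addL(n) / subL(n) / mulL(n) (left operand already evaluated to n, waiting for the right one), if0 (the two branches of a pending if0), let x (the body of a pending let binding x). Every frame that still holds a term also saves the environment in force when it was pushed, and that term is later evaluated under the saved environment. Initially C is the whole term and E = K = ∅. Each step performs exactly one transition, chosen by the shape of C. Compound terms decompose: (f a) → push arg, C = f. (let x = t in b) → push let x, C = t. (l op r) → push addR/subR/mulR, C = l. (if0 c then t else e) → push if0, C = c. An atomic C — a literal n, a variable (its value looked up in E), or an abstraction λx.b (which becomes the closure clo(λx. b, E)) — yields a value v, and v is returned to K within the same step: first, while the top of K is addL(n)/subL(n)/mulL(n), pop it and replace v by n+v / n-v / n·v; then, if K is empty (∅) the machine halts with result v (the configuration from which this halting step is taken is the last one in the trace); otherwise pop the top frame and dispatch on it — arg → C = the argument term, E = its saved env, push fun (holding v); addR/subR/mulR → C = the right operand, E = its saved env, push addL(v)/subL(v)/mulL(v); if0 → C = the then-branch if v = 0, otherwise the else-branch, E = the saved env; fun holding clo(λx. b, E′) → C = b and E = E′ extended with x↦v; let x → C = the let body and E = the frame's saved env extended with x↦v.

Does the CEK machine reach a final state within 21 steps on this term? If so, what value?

step 0: [C=(1 * ((λx. (x x)) (λx. (x x)))) | E=∅ | K=∅]
step 1: [C=1 | E=∅ | K=[mulR]]
step 2: [C=((λx. (x x)) (λx. (x x))) | E=∅ | K=[mulL(1)]]
step 3: [C=(λx. (x x)) | E=∅ | K=[arg :: mulL(1)]]
step 4: [C=(λx. (x x)) | E=∅ | K=[fun :: mulL(1)]]
step 5: [C=(x x) | E={x↦clo(λx. (x x), ∅)} | K=[mulL(1)]]
step 6: [C=x | E={x↦clo(λx. (x x), ∅)} | K=[arg :: mulL(1)]]
step 7: [C=x | E={x↦clo(λx. (x x), ∅)} | K=[fun :: mulL(1)]]
… configuration repeats with period 3 (steps 5–7 recur indefinitely) …

Answer: DIVERGES (no final state within 21 steps)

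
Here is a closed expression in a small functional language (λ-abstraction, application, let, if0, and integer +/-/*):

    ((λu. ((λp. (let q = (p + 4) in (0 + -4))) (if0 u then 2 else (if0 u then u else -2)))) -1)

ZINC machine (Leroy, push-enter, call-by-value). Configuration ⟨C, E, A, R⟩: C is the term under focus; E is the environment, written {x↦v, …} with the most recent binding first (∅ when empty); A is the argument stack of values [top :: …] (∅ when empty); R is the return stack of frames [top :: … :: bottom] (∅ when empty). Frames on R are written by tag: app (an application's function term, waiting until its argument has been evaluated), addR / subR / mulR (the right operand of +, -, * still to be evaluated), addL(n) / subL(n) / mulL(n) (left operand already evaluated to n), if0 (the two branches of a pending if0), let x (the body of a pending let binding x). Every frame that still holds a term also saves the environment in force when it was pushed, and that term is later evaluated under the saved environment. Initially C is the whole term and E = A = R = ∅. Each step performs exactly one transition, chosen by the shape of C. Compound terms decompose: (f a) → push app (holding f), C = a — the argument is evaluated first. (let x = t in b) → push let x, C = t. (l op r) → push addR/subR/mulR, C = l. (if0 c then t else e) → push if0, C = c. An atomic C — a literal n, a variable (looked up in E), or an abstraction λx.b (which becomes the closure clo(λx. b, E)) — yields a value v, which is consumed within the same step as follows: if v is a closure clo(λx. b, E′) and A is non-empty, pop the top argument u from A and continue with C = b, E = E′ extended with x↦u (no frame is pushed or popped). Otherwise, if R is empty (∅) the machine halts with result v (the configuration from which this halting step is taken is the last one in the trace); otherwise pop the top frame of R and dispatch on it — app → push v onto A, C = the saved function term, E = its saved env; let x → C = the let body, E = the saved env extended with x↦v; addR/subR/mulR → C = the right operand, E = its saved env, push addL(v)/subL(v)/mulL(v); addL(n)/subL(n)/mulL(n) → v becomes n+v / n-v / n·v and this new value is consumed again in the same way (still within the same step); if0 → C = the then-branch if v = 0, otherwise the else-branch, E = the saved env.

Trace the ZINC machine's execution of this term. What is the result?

Answer: -4

Derivation:
[0] <C=((λu. ((λp. (let q = (p + 4) in (0 + -4))) (if0 u then 2 else (if0 u then u else -2)))) -1), E=∅, A=∅, R=∅>
[1] <C=-1, E=∅, A=∅, R=[app]>
[2] <C=(λu. ((λp. (let q = (p + 4) in (0 + -4))) (if0 u then 2 else (if0 u then u else -2)))), E=∅, A=[-1], R=∅>
[3] <C=((λp. (let q = (p + 4) in (0 + -4))) (if0 u then 2 else (if0 u then u else -2))), E={u↦-1}, A=∅, R=∅>
[4] <C=(if0 u then 2 else (if0 u then u else -2)), E={u↦-1}, A=∅, R=[app]>
[5] <C=u, E={u↦-1}, A=∅, R=[if0 :: app]>
[6] <C=(if0 u then u else -2), E={u↦-1}, A=∅, R=[app]>
[7] <C=u, E={u↦-1}, A=∅, R=[if0 :: app]>
[8] <C=-2, E={u↦-1}, A=∅, R=[app]>
[9] <C=(λp. (let q = (p + 4) in (0 + -4))), E={u↦-1}, A=[-2], R=∅>
[10] <C=(let q = (p + 4) in (0 + -4)), E={p↦-2, u↦-1}, A=∅, R=∅>
[11] <C=(p + 4), E={p↦-2, u↦-1}, A=∅, R=[let q]>
[12] <C=p, E={p↦-2, u↦-1}, A=∅, R=[addR :: let q]>
[13] <C=4, E={p↦-2, u↦-1}, A=∅, R=[addL(-2) :: let q]>
[14] <C=(0 + -4), E={q↦2, p↦-2, u↦-1}, A=∅, R=∅>
[15] <C=0, E={q↦2, p↦-2, u↦-1}, A=∅, R=[addR]>
[16] <C=-4, E={q↦2, p↦-2, u↦-1}, A=∅, R=[addL(0)]>
→ final value -4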